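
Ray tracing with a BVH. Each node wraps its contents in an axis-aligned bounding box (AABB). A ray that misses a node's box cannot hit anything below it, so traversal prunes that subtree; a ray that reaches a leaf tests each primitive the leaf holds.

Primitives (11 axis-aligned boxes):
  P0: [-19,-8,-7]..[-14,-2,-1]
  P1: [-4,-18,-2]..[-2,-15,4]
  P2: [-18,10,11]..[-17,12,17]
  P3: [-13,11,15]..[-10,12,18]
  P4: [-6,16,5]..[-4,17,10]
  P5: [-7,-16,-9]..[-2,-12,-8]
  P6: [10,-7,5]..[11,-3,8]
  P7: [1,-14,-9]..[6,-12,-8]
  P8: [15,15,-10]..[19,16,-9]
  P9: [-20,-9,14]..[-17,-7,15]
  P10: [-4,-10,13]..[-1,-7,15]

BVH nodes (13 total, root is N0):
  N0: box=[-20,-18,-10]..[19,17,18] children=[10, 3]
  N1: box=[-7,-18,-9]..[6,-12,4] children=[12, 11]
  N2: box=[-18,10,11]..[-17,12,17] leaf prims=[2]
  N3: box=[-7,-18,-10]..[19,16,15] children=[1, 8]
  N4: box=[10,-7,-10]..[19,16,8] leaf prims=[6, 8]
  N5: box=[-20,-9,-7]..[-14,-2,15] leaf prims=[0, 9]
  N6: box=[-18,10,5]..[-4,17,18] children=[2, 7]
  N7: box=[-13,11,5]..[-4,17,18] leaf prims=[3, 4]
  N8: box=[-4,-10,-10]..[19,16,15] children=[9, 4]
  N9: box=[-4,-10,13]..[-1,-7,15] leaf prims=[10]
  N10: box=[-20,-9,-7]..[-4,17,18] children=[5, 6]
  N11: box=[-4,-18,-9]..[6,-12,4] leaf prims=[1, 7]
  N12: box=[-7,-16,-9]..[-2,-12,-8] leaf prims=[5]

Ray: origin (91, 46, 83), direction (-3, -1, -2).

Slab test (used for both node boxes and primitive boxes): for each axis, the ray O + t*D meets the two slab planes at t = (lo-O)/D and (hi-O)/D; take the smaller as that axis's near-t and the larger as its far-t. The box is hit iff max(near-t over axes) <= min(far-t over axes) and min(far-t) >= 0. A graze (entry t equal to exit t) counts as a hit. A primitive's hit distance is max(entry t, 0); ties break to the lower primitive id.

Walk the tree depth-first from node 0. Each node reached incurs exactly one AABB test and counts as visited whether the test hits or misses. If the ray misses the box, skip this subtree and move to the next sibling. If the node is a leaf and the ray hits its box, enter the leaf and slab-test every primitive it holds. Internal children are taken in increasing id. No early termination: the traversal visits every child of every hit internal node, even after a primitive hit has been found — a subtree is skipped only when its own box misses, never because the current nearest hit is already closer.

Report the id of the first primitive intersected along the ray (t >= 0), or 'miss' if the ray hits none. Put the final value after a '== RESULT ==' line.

Traverse from the root:
N0 x:[24,37] y:[29,64] z:[65/2,93/2] -> hit [65/2,37], descend [3, 10]
  N3 x:[24,98/3] y:[30,64] z:[34,93/2] -> miss, prune
  N10 x:[95/3,37] y:[29,55] z:[65/2,45] -> hit [65/2,37], descend [5, 6]
    N5 x:[35,37] y:[48,55] z:[34,45] -> miss, prune
    N6 x:[95/3,109/3] y:[29,36] z:[65/2,39] -> hit [65/2,36], descend [2, 7]
      N2 x:[36,109/3] y:[34,36] z:[33,36] -> hit [36,36] leaf, test {P2@t=36}
      N7 x:[95/3,104/3] y:[29,35] z:[65/2,39] -> hit [65/2,104/3] leaf, test {P3@t=34, P4(miss)}

Summary -> nodes [0, 3, 10, 5, 6, 2, 7]; box-tests=7; leaf-entries=2; first=P3

== RESULT ==
3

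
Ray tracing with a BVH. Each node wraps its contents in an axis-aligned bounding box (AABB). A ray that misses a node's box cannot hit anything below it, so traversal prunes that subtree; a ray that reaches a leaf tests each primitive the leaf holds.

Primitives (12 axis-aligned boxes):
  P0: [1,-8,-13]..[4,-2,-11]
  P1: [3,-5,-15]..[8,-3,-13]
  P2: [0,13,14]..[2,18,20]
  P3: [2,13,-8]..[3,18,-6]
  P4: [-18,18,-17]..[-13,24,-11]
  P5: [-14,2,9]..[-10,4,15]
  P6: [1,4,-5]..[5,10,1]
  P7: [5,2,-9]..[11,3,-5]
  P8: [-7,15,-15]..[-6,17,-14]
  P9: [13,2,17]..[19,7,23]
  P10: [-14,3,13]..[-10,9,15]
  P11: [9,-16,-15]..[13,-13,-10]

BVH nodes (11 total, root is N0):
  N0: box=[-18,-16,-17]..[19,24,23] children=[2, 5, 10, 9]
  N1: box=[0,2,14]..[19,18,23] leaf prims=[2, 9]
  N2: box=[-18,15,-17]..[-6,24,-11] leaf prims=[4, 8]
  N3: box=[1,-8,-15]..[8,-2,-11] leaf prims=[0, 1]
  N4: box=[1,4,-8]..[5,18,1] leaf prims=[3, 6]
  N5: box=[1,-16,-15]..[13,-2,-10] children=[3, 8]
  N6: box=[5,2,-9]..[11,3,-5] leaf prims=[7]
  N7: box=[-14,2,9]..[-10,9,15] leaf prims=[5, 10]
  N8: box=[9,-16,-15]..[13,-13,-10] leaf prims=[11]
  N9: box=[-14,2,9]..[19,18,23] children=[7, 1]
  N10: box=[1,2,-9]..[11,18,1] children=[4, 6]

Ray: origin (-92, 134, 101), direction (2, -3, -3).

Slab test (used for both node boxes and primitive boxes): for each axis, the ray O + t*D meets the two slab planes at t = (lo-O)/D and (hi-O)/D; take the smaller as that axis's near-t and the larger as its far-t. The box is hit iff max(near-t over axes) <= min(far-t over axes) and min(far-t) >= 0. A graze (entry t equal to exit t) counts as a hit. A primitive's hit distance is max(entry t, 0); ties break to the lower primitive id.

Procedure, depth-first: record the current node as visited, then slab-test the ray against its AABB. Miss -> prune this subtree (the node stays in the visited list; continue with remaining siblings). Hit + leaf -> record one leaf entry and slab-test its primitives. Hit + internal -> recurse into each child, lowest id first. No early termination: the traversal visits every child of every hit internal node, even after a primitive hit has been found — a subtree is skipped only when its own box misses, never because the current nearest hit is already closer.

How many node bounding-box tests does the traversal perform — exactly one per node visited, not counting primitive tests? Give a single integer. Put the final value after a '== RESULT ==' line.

Walk:
N0 x:[37,111/2] y:[110/3,50] z:[26,118/3] -> hit [37,118/3], descend [2, 5, 9, 10]
  N2 x:[37,43] y:[110/3,119/3] z:[112/3,118/3] -> hit [112/3,118/3] leaf, test {P4@t=112/3, P8(miss)}
  N5 x:[93/2,105/2] y:[136/3,50] z:[37,116/3] -> miss, prune
  N9 x:[39,111/2] y:[116/3,44] z:[26,92/3] -> miss, prune
  N10 x:[93/2,103/2] y:[116/3,44] z:[100/3,110/3] -> miss, prune

Visited [0, 2, 5, 9, 10]. Tests: 5 box, 1 leaf. Nearest: P4.

== RESULT ==
5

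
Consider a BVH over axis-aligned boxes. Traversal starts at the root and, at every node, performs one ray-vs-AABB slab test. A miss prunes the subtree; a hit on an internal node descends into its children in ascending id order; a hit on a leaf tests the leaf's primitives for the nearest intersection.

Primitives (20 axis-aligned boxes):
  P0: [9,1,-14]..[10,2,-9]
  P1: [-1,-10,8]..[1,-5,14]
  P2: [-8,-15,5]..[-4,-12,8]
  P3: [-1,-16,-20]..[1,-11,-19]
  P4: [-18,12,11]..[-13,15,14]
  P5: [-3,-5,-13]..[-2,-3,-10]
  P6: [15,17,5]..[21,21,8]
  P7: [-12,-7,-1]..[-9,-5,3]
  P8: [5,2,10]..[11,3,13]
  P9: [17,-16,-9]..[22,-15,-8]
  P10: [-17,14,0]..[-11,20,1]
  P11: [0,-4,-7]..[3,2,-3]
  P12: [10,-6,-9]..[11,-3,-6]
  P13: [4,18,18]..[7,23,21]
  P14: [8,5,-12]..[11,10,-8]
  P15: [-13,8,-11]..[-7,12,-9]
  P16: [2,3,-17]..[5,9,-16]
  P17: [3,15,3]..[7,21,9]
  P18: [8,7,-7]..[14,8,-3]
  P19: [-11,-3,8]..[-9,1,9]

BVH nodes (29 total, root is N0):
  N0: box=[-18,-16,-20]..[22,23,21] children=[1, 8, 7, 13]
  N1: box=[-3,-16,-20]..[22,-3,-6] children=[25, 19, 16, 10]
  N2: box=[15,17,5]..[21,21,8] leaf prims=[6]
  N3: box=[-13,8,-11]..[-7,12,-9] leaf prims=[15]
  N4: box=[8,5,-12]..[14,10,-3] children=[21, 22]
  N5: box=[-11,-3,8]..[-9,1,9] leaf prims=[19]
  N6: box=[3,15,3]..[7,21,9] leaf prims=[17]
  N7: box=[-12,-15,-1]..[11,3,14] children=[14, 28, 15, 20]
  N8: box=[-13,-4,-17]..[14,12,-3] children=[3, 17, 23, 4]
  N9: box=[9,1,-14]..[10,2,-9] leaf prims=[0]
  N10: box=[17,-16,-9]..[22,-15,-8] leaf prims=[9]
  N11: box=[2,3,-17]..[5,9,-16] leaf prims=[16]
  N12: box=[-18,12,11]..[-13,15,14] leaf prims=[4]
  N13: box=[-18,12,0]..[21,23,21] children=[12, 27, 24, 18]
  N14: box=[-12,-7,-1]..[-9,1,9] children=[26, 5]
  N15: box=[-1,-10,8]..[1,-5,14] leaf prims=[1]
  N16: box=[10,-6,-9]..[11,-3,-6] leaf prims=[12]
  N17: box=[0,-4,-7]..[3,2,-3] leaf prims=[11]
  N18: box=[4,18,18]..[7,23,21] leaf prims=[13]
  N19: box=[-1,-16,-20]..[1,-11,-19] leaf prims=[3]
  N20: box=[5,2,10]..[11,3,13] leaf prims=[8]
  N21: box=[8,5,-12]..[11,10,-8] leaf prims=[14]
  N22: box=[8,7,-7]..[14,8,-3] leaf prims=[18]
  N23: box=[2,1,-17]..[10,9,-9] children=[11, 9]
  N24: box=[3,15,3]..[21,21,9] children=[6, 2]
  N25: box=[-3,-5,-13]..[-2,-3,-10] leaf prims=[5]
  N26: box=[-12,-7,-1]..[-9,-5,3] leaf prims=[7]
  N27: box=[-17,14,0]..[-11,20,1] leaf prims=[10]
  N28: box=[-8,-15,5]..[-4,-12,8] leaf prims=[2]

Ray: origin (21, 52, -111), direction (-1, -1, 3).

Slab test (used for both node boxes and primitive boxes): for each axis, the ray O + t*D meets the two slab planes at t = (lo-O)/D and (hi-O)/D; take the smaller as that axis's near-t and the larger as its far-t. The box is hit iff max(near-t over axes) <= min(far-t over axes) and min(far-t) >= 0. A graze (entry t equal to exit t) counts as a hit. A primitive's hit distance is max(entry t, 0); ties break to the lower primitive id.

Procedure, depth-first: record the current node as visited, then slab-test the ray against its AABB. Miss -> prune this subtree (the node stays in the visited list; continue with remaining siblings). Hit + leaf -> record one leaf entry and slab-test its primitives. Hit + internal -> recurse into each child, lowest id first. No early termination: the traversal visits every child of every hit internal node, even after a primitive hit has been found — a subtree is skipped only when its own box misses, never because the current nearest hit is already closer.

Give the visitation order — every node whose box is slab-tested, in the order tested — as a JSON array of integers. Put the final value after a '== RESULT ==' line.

Walk:
N0 x:[-1,39] y:[29,68] z:[91/3,44] -> hit [91/3,39], descend [1, 7, 8, 13]
  N1 x:[-1,24] y:[55,68] z:[91/3,35] -> miss, prune
  N7 x:[10,33] y:[49,67] z:[110/3,125/3] -> miss, prune
  N8 x:[7,34] y:[40,56] z:[94/3,36] -> miss, prune
  N13 x:[0,39] y:[29,40] z:[37,44] -> hit [37,39], descend [12, 18, 24, 27]
    N12 x:[34,39] y:[37,40] z:[122/3,125/3] -> miss, prune
    N18 x:[14,17] y:[29,34] z:[43,44] -> miss, prune
    N24 x:[0,18] y:[31,37] z:[38,40] -> miss, prune
    N27 x:[32,38] y:[32,38] z:[37,112/3] -> hit [37,112/3] leaf, test {P10@t=37}

9 AABB tests over nodes [0, 1, 7, 8, 13, 12, 18, 24, 27]; 1 leaf entered; closest P10.

== RESULT ==
[0, 1, 7, 8, 13, 12, 18, 24, 27]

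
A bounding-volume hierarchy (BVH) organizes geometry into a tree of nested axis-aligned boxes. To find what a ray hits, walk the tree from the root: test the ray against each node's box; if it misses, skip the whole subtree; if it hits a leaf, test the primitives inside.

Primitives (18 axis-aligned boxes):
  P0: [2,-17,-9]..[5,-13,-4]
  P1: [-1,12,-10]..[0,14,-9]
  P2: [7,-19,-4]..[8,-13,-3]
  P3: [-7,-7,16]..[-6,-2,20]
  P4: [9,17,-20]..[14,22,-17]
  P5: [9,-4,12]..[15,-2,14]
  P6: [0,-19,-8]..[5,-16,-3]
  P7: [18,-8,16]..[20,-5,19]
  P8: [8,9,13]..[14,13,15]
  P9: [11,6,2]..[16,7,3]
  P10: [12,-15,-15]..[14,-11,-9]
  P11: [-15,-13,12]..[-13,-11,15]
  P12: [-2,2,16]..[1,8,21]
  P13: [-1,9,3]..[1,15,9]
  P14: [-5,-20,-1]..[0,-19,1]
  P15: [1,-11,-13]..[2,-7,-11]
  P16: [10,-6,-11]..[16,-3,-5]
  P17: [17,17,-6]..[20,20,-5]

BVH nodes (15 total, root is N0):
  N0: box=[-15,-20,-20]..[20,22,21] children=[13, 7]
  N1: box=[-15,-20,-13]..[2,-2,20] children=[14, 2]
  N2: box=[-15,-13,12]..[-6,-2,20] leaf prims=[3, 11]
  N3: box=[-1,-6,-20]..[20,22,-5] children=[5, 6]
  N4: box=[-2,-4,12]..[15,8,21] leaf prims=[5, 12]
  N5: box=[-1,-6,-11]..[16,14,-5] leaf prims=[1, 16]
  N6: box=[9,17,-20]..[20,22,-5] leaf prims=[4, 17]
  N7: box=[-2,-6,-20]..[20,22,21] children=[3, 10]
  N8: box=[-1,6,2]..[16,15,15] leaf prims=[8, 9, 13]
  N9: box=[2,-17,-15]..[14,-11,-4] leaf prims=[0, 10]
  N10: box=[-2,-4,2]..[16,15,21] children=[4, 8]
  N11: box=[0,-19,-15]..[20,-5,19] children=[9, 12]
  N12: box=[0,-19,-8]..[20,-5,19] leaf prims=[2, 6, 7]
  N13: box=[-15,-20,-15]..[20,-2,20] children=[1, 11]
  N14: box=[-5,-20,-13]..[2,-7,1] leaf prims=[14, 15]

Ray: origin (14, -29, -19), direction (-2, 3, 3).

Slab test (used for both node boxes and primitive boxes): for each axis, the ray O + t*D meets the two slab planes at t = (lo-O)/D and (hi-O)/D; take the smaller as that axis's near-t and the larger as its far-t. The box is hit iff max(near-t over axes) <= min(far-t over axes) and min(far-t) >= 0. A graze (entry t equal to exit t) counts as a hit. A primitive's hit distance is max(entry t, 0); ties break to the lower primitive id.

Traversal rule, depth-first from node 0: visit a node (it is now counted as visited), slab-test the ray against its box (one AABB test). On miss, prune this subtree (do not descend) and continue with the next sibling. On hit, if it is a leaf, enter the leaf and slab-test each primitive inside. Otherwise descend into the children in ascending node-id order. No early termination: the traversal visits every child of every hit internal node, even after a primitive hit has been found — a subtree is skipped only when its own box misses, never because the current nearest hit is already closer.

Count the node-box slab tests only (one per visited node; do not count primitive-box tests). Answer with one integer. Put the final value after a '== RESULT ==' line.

Trace the traversal:
N0 x:[-3,29/2] y:[3,17] z:[-1/3,40/3] -> hit [3,40/3], descend [7, 13]
  N7 x:[-3,8] y:[23/3,17] z:[-1/3,40/3] -> hit [23/3,8], descend [3, 10]
    N3 x:[-3,15/2] y:[23/3,17] z:[-1/3,14/3] -> miss, prune
    N10 x:[-1,8] y:[25/3,44/3] z:[7,40/3] -> miss, prune
  N13 x:[-3,29/2] y:[3,9] z:[4/3,13] -> hit [3,9], descend [1, 11]
    N1 x:[6,29/2] y:[3,9] z:[2,13] -> hit [6,9], descend [2, 14]
      N2 x:[10,29/2] y:[16/3,9] z:[31/3,13] -> miss, prune
      N14 x:[6,19/2] y:[3,22/3] z:[2,20/3] -> hit [6,20/3] leaf, test {P14(miss), P15(miss)}
    N11 x:[-3,7] y:[10/3,8] z:[4/3,38/3] -> hit [10/3,7], descend [9, 12]
      N9 x:[0,6] y:[4,6] z:[4/3,5] -> hit [4,5] leaf, test {P0@t=9/2, P10(miss)}
      N12 x:[-3,7] y:[10/3,8] z:[11/3,38/3] -> hit [11/3,7] leaf, test {P2(miss), P6(miss), P7(miss)}

order=[0, 7, 3, 10, 13, 1, 2, 14, 11, 9, 12]  |boxes|=11  |leaves|=3  hit=P0

== RESULT ==
11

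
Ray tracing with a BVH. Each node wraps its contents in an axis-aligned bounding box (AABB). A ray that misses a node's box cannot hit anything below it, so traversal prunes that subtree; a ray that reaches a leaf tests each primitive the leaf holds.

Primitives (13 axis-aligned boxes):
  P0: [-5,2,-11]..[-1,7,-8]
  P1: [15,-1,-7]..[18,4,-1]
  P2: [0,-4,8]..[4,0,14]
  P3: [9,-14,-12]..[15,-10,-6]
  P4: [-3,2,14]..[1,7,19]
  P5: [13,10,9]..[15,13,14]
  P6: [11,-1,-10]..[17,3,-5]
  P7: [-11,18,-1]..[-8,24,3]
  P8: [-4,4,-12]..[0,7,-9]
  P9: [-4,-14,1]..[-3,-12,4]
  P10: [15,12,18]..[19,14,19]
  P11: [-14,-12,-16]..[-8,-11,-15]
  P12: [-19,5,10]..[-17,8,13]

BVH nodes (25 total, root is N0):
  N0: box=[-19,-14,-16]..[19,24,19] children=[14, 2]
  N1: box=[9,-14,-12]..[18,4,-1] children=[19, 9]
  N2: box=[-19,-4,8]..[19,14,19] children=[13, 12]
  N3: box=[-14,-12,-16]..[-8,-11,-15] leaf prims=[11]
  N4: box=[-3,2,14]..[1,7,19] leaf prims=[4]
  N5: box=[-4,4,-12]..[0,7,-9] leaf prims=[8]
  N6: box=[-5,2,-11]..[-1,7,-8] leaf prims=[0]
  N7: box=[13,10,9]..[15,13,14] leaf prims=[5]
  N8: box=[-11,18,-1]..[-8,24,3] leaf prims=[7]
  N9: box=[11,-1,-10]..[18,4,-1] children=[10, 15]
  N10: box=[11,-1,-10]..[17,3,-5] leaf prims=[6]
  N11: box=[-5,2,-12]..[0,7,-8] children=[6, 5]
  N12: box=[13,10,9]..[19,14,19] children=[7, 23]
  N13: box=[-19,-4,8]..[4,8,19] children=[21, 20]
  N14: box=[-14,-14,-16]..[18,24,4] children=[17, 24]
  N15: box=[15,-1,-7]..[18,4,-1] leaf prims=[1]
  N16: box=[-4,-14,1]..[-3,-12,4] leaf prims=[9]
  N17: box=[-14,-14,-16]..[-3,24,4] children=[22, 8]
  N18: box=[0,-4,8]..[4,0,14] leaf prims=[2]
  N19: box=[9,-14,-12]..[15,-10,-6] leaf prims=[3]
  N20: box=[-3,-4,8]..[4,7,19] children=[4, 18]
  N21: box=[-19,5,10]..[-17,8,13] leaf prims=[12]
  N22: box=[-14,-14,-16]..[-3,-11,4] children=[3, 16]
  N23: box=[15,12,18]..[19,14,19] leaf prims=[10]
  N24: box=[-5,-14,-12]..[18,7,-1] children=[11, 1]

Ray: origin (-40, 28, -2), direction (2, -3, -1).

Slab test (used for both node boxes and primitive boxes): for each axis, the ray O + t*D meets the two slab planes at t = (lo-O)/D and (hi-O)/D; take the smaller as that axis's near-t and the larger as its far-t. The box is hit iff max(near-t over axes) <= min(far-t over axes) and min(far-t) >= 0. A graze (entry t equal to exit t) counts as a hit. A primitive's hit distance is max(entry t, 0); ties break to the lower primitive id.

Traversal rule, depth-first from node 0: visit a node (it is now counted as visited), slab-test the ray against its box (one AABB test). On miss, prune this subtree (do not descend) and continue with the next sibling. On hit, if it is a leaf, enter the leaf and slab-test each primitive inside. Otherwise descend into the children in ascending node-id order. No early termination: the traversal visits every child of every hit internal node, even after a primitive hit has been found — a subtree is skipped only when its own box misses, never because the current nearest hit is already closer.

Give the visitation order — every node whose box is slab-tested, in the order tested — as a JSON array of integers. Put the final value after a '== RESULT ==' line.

Walk:
N0 x:[21/2,59/2] y:[4/3,14] z:[-21,14] -> hit [21/2,14], descend [2, 14]
  N2 x:[21/2,59/2] y:[14/3,32/3] z:[-21,-10] -> miss, prune
  N14 x:[13,29] y:[4/3,14] z:[-6,14] -> hit [13,14], descend [17, 24]
    N17 x:[13,37/2] y:[4/3,14] z:[-6,14] -> hit [13,14], descend [8, 22]
      N8 x:[29/2,16] y:[4/3,10/3] z:[-5,-1] -> miss, prune
      N22 x:[13,37/2] y:[13,14] z:[-6,14] -> hit [13,14], descend [3, 16]
        N3 x:[13,16] y:[13,40/3] z:[13,14] -> hit [13,40/3] leaf, test {P11@t=13}
        N16 x:[18,37/2] y:[40/3,14] z:[-6,-3] -> miss, prune
    N24 x:[35/2,29] y:[7,14] z:[-1,10] -> miss, prune

Visited [0, 2, 14, 17, 8, 22, 3, 16, 24]. Tests: 9 box, 1 leaf. Nearest: P11.

== RESULT ==
[0, 2, 14, 17, 8, 22, 3, 16, 24]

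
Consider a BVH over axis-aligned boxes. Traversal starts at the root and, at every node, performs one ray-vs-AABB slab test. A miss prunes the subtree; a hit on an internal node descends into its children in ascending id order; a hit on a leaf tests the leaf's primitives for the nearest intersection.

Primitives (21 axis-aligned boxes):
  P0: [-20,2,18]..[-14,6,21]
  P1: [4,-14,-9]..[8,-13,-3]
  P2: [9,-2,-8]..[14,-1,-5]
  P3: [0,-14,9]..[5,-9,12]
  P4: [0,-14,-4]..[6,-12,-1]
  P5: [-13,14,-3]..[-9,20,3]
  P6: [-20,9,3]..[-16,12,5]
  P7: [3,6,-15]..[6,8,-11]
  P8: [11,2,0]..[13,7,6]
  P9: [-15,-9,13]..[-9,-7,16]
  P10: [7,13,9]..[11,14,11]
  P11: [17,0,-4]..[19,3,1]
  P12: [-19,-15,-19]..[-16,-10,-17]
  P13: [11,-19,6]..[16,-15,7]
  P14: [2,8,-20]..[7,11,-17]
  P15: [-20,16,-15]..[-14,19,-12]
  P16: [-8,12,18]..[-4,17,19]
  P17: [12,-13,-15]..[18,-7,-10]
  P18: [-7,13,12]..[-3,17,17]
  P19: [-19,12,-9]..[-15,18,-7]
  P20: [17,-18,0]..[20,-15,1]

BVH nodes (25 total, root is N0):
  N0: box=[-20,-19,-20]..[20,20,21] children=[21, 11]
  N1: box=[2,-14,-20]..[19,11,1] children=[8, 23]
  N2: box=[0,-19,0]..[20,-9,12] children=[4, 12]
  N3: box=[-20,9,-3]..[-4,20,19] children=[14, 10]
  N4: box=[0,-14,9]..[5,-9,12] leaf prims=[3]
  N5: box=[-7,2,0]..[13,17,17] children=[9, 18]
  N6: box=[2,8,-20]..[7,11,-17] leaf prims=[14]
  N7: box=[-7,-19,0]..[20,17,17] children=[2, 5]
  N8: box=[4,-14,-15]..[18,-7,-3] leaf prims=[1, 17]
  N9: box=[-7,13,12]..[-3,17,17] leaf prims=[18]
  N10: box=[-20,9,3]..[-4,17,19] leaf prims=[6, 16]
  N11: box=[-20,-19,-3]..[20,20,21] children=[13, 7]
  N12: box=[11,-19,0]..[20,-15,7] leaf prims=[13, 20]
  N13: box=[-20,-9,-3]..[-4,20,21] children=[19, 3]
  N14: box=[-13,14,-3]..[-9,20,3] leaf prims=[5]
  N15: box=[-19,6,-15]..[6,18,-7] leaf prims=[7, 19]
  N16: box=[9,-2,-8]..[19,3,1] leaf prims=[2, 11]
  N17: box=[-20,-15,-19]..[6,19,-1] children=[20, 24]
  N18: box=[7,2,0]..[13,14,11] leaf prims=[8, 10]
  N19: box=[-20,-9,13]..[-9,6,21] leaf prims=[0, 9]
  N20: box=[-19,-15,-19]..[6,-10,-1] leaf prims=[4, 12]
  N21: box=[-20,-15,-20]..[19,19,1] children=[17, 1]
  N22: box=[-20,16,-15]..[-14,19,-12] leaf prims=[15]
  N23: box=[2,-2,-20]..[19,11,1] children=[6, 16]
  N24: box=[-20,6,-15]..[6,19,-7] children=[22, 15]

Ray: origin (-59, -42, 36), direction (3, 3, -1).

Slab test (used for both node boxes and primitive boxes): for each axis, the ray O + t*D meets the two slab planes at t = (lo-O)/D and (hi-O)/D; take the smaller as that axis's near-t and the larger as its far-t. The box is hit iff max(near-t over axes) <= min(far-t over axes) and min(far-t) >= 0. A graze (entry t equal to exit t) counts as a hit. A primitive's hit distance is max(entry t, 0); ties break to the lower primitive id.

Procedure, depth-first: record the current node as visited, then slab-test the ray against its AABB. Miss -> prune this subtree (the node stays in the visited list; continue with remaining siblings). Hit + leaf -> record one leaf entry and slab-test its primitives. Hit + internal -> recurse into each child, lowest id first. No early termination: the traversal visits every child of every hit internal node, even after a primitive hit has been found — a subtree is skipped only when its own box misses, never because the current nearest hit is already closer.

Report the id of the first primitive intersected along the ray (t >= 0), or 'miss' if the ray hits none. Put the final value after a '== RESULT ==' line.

Traverse from the root:
N0 x:[13,79/3] y:[23/3,62/3] z:[15,56] -> hit [15,62/3], descend [11, 21]
  N11 x:[13,79/3] y:[23/3,62/3] z:[15,39] -> hit [15,62/3], descend [7, 13]
    N7 x:[52/3,79/3] y:[23/3,59/3] z:[19,36] -> hit [19,59/3], descend [2, 5]
      N2 x:[59/3,79/3] y:[23/3,11] z:[24,36] -> miss, prune
      N5 x:[52/3,24] y:[44/3,59/3] z:[19,36] -> hit [19,59/3], descend [9, 18]
        N9 x:[52/3,56/3] y:[55/3,59/3] z:[19,24] -> miss, prune
        N18 x:[22,24] y:[44/3,56/3] z:[25,36] -> miss, prune
    N13 x:[13,55/3] y:[11,62/3] z:[15,39] -> hit [15,55/3], descend [3, 19]
      N3 x:[13,55/3] y:[17,62/3] z:[17,39] -> hit [17,55/3], descend [10, 14]
        N10 x:[13,55/3] y:[17,59/3] z:[17,33] -> hit [17,55/3] leaf, test {P6(miss), P16@t=18}
        N14 x:[46/3,50/3] y:[56/3,62/3] z:[33,39] -> miss, prune
      N19 x:[13,50/3] y:[11,16] z:[15,23] -> hit [15,16] leaf, test {P0@t=15, P9(miss)}
  N21 x:[13,26] y:[9,61/3] z:[35,56] -> miss, prune

13 AABB tests over nodes [0, 11, 7, 2, 5, 9, 18, 13, 3, 10, 14, 19, 21]; 2 leaves entered; closest P0.

== RESULT ==
0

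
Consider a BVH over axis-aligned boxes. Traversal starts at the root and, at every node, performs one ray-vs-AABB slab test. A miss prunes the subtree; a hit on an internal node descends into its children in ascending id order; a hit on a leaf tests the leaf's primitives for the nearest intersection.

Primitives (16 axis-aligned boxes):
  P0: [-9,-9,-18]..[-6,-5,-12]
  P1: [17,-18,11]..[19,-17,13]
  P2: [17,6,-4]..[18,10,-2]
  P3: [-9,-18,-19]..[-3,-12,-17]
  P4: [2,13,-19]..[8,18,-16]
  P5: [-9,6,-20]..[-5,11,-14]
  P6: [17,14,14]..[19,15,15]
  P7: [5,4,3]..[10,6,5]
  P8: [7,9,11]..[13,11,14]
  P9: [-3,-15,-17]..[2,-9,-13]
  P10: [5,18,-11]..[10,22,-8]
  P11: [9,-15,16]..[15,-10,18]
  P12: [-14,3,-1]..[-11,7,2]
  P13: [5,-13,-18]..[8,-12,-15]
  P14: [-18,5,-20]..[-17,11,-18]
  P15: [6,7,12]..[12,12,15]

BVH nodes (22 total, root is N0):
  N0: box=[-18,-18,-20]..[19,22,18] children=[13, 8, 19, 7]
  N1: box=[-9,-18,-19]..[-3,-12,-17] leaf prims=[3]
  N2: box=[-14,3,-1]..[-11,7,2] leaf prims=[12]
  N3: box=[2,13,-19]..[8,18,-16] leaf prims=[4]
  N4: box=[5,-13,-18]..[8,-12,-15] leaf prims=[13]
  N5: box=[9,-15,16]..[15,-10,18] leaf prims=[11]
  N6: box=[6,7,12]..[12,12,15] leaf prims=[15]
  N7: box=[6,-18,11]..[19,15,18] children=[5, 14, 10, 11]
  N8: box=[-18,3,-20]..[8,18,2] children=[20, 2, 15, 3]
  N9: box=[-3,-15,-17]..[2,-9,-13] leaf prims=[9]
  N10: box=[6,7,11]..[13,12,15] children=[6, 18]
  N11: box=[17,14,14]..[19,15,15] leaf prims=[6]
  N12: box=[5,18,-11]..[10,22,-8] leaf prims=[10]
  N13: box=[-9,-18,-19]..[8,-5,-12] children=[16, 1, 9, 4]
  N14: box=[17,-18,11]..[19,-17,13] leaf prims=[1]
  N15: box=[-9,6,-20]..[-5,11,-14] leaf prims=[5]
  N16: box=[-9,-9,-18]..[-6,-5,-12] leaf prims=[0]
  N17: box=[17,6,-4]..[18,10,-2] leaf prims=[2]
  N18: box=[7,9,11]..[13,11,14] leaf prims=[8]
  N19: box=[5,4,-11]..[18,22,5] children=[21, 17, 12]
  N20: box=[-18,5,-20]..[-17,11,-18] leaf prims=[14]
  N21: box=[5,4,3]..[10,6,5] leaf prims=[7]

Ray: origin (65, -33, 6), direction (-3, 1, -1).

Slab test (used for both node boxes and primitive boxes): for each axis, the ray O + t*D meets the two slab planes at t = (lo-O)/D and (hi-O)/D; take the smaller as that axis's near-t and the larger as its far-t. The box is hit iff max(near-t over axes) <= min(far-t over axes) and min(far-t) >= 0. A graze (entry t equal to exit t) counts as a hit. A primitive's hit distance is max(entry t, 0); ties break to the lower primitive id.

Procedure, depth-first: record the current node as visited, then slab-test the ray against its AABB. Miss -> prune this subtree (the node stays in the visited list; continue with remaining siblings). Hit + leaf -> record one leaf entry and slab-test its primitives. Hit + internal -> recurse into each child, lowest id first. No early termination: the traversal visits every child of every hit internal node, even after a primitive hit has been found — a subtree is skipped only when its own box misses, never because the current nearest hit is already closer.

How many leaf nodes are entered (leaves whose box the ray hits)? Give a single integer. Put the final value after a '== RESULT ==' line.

Trace the traversal:
N0 x:[46/3,83/3] y:[15,55] z:[-12,26] -> hit [46/3,26], descend [7, 8, 13, 19]
  N7 x:[46/3,59/3] y:[15,48] z:[-12,-5] -> miss, prune
  N8 x:[19,83/3] y:[36,51] z:[4,26] -> miss, prune
  N13 x:[19,74/3] y:[15,28] z:[18,25] -> hit [19,74/3], descend [1, 4, 9, 16]
    N1 x:[68/3,74/3] y:[15,21] z:[23,25] -> miss, prune
    N4 x:[19,20] y:[20,21] z:[21,24] -> miss, prune
    N9 x:[21,68/3] y:[18,24] z:[19,23] -> hit [21,68/3] leaf, test {P9@t=21}
    N16 x:[71/3,74/3] y:[24,28] z:[18,24] -> hit [24,24] leaf, test {P0@t=24}
  N19 x:[47/3,20] y:[37,55] z:[1,17] -> miss, prune

order=[0, 7, 8, 13, 1, 4, 9, 16, 19]  |boxes|=9  |leaves|=2  hit=P9

== RESULT ==
2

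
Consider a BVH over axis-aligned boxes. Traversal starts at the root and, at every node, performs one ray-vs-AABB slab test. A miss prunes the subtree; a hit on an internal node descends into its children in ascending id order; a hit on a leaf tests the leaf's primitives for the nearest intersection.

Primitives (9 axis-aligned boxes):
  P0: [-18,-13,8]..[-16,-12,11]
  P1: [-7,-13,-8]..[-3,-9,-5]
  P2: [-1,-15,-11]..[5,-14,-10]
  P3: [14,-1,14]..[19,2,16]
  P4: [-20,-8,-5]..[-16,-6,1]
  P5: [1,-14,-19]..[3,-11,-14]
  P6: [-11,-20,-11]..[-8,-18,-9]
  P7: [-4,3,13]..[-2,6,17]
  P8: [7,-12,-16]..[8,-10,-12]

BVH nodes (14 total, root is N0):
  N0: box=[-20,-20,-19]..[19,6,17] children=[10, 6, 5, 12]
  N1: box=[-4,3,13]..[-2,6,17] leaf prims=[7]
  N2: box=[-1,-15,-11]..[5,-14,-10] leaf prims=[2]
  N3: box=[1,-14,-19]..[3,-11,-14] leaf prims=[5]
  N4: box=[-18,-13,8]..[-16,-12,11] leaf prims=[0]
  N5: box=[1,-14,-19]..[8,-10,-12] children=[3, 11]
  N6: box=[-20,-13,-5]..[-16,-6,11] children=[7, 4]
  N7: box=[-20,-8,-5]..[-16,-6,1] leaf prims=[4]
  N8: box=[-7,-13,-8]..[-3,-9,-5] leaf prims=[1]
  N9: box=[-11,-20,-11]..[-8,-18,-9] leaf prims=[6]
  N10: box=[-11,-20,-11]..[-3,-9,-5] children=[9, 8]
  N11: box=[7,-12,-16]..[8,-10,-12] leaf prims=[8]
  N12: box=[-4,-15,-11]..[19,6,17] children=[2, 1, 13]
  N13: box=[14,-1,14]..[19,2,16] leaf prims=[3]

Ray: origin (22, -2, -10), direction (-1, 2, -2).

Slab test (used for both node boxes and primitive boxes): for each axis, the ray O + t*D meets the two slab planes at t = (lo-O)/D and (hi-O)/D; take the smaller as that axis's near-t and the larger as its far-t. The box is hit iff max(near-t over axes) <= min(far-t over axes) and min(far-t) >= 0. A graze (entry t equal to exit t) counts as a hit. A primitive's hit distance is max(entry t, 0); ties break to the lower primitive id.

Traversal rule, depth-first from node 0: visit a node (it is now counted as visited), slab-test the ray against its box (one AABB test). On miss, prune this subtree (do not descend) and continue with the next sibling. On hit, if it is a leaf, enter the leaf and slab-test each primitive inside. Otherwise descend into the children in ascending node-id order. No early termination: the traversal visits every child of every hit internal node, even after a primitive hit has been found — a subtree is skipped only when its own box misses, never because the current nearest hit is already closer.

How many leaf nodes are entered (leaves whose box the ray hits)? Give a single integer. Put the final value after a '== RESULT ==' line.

Trace the traversal:
N0 x:[3,42] y:[-9,4] z:[-27/2,9/2] -> hit [3,4], descend [5, 6, 10, 12]
  N5 x:[14,21] y:[-6,-4] z:[1,9/2] -> miss, prune
  N6 x:[38,42] y:[-11/2,-2] z:[-21/2,-5/2] -> miss, prune
  N10 x:[25,33] y:[-9,-7/2] z:[-5/2,1/2] -> miss, prune
  N12 x:[3,26] y:[-13/2,4] z:[-27/2,1/2] -> miss, prune

order=[0, 5, 6, 10, 12]  |boxes|=5  |leaves|=0  hit=miss

== RESULT ==
0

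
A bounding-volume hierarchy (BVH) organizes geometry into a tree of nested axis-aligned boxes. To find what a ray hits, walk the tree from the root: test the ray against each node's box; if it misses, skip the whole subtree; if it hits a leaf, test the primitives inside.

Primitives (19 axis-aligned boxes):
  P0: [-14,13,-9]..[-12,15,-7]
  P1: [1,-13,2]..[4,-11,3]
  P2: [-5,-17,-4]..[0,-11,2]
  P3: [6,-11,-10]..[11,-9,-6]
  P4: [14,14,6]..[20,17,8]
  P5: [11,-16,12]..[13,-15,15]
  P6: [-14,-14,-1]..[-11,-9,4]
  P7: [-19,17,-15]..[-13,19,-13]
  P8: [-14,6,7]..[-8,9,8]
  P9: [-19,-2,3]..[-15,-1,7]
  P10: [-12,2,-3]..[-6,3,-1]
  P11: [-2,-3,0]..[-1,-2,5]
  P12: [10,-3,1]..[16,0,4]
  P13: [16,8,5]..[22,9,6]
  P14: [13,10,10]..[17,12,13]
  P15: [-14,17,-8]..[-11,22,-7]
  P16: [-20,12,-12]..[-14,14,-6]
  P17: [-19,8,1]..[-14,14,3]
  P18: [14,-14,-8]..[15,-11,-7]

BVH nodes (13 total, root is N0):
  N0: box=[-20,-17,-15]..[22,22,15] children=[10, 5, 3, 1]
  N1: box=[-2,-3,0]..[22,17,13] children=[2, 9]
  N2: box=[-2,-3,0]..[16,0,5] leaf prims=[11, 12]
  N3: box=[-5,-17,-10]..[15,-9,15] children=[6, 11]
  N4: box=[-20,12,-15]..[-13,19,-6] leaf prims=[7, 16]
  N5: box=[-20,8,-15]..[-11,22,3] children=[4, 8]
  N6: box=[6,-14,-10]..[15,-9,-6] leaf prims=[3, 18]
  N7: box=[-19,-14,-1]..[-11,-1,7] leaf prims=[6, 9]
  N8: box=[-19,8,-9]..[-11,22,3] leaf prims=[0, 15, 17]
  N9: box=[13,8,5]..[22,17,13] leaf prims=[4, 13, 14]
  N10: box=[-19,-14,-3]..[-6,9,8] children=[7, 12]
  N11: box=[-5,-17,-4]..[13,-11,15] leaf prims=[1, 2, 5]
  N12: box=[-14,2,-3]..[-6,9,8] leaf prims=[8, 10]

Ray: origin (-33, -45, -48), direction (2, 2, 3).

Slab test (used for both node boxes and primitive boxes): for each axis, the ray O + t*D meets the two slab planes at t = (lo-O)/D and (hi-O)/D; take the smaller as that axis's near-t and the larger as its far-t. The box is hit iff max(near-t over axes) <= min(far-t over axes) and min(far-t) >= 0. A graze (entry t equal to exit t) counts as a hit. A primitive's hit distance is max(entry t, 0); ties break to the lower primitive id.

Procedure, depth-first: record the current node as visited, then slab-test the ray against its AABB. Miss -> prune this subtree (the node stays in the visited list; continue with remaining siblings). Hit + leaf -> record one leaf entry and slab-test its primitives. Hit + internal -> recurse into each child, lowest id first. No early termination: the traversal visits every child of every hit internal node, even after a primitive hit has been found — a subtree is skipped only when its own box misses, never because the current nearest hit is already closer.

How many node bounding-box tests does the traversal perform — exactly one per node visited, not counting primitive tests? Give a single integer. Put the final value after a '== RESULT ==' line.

Traverse from the root:
N0 x:[13/2,55/2] y:[14,67/2] z:[11,21] -> hit [14,21], descend [1, 3, 5, 10]
  N1 x:[31/2,55/2] y:[21,31] z:[16,61/3] -> miss, prune
  N3 x:[14,24] y:[14,18] z:[38/3,21] -> hit [14,18], descend [6, 11]
    N6 x:[39/2,24] y:[31/2,18] z:[38/3,14] -> miss, prune
    N11 x:[14,23] y:[14,17] z:[44/3,21] -> hit [44/3,17] leaf, test {P1@t=17, P2@t=44/3, P5(miss)}
  N5 x:[13/2,11] y:[53/2,67/2] z:[11,17] -> miss, prune
  N10 x:[7,27/2] y:[31/2,27] z:[15,56/3] -> miss, prune

order=[0, 1, 3, 6, 11, 5, 10]  |boxes|=7  |leaves|=1  hit=P2

== RESULT ==
7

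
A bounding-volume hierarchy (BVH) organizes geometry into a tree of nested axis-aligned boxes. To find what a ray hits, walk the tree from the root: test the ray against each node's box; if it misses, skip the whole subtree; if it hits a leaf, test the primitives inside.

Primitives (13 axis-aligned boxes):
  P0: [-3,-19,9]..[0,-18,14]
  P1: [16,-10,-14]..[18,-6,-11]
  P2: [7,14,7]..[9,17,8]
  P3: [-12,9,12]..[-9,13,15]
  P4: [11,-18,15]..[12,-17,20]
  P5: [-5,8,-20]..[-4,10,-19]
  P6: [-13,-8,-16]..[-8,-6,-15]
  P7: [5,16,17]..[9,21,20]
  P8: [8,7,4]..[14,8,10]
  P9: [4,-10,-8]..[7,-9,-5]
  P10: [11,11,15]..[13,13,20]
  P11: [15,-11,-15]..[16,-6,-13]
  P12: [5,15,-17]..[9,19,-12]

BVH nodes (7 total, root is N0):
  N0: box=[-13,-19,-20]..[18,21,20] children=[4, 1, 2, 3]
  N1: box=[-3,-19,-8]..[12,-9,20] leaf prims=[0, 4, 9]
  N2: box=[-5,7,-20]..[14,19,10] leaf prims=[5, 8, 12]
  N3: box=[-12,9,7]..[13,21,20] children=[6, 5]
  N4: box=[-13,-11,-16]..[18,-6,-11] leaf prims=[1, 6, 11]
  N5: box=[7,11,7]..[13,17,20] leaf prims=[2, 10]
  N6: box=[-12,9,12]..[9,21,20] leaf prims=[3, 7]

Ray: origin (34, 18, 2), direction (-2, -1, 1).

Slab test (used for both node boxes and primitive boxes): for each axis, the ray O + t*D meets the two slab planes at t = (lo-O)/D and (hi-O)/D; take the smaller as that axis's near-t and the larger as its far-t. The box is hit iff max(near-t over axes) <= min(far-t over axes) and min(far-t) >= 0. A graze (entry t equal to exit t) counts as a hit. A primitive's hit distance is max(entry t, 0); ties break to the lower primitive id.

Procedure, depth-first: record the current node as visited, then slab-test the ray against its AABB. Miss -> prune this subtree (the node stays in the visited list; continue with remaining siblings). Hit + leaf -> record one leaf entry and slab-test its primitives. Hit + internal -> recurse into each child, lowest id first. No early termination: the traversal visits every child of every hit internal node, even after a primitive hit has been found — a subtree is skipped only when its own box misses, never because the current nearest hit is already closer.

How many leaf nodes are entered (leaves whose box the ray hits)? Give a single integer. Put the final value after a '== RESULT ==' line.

Traverse from the root:
N0 x:[8,47/2] y:[-3,37] z:[-22,18] -> hit [8,18], descend [1, 2, 3, 4]
  N1 x:[11,37/2] y:[27,37] z:[-10,18] -> miss, prune
  N2 x:[10,39/2] y:[-1,11] z:[-22,8] -> miss, prune
  N3 x:[21/2,23] y:[-3,9] z:[5,18] -> miss, prune
  N4 x:[8,47/2] y:[24,29] z:[-18,-13] -> miss, prune

order=[0, 1, 2, 3, 4]  |boxes|=5  |leaves|=0  hit=miss

== RESULT ==
0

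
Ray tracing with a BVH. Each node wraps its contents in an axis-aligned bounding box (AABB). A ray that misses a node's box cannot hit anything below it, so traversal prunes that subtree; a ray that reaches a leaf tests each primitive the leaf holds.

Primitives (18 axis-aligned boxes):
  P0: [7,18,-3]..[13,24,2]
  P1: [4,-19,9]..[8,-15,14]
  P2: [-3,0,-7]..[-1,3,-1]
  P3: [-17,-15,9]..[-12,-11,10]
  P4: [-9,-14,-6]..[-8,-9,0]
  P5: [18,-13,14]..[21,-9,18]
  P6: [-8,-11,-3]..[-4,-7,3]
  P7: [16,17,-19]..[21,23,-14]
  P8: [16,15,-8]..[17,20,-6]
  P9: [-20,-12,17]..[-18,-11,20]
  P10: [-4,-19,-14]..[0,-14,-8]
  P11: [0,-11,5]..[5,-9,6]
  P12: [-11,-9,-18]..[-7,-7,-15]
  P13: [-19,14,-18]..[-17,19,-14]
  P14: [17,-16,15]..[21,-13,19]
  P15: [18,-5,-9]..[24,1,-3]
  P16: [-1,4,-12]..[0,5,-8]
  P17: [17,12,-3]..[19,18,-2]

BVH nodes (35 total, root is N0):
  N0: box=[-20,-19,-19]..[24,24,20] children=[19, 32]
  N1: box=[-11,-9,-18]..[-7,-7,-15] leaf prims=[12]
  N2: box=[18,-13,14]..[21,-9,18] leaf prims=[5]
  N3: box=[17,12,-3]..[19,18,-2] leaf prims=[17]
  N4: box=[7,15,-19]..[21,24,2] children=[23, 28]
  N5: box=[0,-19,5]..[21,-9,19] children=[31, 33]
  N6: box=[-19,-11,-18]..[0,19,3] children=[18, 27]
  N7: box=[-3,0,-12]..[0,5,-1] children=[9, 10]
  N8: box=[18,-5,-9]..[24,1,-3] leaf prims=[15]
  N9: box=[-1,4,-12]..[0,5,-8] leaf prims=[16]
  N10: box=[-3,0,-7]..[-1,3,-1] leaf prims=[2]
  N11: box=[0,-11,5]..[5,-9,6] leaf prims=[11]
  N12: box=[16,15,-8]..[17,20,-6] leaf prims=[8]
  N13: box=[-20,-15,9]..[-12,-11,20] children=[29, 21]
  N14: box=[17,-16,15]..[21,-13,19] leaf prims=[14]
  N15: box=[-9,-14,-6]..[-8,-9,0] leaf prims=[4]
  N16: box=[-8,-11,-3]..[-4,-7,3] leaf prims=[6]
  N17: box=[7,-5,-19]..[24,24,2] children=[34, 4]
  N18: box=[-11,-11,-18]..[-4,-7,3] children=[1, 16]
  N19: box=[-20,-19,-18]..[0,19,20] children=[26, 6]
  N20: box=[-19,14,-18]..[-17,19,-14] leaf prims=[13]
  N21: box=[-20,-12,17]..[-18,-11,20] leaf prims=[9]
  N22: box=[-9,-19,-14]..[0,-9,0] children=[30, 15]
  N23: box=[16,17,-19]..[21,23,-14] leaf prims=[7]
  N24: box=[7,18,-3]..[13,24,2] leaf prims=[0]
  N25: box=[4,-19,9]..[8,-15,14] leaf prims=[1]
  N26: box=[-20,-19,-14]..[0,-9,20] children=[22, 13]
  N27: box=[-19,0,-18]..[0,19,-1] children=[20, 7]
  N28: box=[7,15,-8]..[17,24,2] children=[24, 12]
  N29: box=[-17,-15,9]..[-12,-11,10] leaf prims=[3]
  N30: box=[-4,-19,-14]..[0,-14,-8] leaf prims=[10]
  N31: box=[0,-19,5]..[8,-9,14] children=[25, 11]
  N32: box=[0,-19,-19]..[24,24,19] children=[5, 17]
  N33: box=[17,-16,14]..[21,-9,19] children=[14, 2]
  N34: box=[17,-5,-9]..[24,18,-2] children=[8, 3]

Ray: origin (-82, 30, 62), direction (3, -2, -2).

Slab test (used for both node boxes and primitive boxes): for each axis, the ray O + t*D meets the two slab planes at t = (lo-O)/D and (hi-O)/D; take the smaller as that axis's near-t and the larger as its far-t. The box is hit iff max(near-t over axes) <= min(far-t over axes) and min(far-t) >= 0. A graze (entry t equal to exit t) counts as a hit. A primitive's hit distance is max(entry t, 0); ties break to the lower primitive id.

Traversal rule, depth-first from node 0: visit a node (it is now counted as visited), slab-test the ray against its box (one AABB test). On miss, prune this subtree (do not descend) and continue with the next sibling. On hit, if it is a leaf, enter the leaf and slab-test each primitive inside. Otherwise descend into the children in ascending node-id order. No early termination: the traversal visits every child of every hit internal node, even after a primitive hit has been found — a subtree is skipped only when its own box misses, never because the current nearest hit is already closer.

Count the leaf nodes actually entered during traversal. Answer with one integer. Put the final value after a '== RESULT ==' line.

Walk:
N0 x:[62/3,106/3] y:[3,49/2] z:[21,81/2] -> hit [21,49/2], descend [19, 32]
  N19 x:[62/3,82/3] y:[11/2,49/2] z:[21,40] -> hit [21,49/2], descend [6, 26]
    N6 x:[21,82/3] y:[11/2,41/2] z:[59/2,40] -> miss, prune
    N26 x:[62/3,82/3] y:[39/2,49/2] z:[21,38] -> hit [21,49/2], descend [13, 22]
      N13 x:[62/3,70/3] y:[41/2,45/2] z:[21,53/2] -> hit [21,45/2], descend [21, 29]
        N21 x:[62/3,64/3] y:[41/2,21] z:[21,45/2] -> hit [21,21] leaf, test {P9@t=21}
        N29 x:[65/3,70/3] y:[41/2,45/2] z:[26,53/2] -> miss, prune
      N22 x:[73/3,82/3] y:[39/2,49/2] z:[31,38] -> miss, prune
  N32 x:[82/3,106/3] y:[3,49/2] z:[43/2,81/2] -> miss, prune

order=[0, 19, 6, 26, 13, 21, 29, 22, 32]  |boxes|=9  |leaves|=1  hit=P9

== RESULT ==
1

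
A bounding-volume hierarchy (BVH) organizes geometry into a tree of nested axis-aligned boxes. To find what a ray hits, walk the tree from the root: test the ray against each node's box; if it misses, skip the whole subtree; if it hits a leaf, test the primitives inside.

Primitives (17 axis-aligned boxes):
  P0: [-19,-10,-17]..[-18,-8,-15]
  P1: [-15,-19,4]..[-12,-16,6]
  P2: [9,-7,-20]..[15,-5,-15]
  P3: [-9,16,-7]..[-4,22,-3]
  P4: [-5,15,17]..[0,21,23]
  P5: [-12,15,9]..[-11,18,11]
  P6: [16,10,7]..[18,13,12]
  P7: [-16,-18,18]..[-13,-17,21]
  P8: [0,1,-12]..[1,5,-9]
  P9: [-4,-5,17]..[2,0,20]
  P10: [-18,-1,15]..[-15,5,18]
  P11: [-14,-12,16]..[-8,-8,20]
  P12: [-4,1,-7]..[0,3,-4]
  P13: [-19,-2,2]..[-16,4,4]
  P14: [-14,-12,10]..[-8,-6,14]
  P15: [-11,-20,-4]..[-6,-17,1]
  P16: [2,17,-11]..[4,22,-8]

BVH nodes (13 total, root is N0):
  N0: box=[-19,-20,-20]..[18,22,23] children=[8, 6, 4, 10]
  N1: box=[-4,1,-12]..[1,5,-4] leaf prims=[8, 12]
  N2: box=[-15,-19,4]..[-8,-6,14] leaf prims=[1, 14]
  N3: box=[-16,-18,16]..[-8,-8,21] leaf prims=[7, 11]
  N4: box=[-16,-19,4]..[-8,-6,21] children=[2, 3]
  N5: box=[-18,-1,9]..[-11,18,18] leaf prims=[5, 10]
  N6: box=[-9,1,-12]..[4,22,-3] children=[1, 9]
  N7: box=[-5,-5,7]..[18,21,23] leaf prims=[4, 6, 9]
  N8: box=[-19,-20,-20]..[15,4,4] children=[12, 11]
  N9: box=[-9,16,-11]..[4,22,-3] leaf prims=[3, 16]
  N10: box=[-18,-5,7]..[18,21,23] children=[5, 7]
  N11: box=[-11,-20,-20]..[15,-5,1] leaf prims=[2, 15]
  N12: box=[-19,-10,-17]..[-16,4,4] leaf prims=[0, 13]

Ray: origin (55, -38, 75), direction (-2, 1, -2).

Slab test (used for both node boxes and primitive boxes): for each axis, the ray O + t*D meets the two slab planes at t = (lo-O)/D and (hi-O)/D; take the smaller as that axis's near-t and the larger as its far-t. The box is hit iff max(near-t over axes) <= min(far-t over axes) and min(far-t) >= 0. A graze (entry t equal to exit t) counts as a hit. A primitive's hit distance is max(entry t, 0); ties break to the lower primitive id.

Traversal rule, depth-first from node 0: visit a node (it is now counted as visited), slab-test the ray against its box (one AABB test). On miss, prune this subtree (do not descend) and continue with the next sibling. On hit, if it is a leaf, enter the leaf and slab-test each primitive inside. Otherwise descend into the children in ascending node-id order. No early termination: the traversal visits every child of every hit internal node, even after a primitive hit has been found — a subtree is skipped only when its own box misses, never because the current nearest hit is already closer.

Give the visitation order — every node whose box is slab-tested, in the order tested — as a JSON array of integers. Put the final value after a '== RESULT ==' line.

Walk:
N0 x:[37/2,37] y:[18,60] z:[26,95/2] -> hit [26,37], descend [4, 6, 8, 10]
  N4 x:[63/2,71/2] y:[19,32] z:[27,71/2] -> hit [63/2,32], descend [2, 3]
    N2 x:[63/2,35] y:[19,32] z:[61/2,71/2] -> hit [63/2,32] leaf, test {P1(miss), P14@t=63/2}
    N3 x:[63/2,71/2] y:[20,30] z:[27,59/2] -> miss, prune
  N6 x:[51/2,32] y:[39,60] z:[39,87/2] -> miss, prune
  N8 x:[20,37] y:[18,42] z:[71/2,95/2] -> hit [71/2,37], descend [11, 12]
    N11 x:[20,33] y:[18,33] z:[37,95/2] -> miss, prune
    N12 x:[71/2,37] y:[28,42] z:[71/2,46] -> hit [71/2,37] leaf, test {P0(miss), P13@t=36}
  N10 x:[37/2,73/2] y:[33,59] z:[26,34] -> hit [33,34], descend [5, 7]
    N5 x:[33,73/2] y:[37,56] z:[57/2,33] -> miss, prune
    N7 x:[37/2,30] y:[33,59] z:[26,34] -> miss, prune

Visited [0, 4, 2, 3, 6, 8, 11, 12, 10, 5, 7]. Tests: 11 box, 2 leaf. Nearest: P14.

== RESULT ==
[0, 4, 2, 3, 6, 8, 11, 12, 10, 5, 7]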